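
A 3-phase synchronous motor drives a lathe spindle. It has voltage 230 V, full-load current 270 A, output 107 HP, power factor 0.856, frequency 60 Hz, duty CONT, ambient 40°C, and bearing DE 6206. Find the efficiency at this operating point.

P_out = 107 × 746 = 79822 W
P_in = √3·V_L·I_L·cosφ = 1.732 × 230 × 270 × 0.856 = 92069 W
η = P_out / P_in = 79822 / 92069 = 0.867 = 86.7%

86.7 %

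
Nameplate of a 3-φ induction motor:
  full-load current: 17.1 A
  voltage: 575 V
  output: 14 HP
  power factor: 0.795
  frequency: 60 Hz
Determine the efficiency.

77.1 %

P_out = 14 × 746 = 10444 W
P_in = √3·V_L·I_L·cosφ = 1.732 × 575 × 17.1 × 0.795 = 13539 W
η = P_out / P_in = 10444 / 13539 = 0.771 = 77.1%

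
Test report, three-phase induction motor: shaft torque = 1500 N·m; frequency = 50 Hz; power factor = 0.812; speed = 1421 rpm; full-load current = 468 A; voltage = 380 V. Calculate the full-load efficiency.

ω = 2π × 1421/60 = 148.8 rad/s; P_out = τω = 1500 × 148.8 = 223200 W
P_in = √3·V_L·I_L·cosφ = 1.732 × 380 × 468 × 0.812 = 250111 W
η = P_out / P_in = 223200 / 250111 = 0.892 = 89.2%

89.2 %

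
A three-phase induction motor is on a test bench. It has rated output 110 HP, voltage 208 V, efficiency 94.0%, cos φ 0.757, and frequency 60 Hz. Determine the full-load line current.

320 A

P_out = 110 × 746 = 82060 W
P_in = P_out / η = 82060 / 0.940 = 87298 W
I_L = P_in / (√3·V_L·cosφ) = 87298 / (1.732 × 208 × 0.757) = 320 A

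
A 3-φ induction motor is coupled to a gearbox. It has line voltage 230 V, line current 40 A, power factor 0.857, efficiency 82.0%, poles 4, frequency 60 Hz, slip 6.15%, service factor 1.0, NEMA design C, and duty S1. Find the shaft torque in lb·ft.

P_in = √3·V·I·cosφ = 1.732 × 230 × 40 × 0.857 = 13656 W
P_out = η·P_in = 0.82 × 13656 = 11198 W
n_s = 120×60/4 = 1800 rpm; n = 1800×(1−0.0615) = 1689 rpm
ω = 2π×1689/60 = 176.9 rad/s
τ = P_out/ω = 11198/176.9 = 63.3 N·m
In lb·ft: 63.3/1.356 = 46.7 lb·ft

46.7 lb·ft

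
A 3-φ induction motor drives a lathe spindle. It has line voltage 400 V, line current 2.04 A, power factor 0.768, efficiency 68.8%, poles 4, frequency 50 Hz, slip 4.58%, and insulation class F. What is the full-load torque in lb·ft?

3.67 lb·ft

P_in = √3·V·I·cosφ = 1.732 × 400 × 2.04 × 0.768 = 1085 W
P_out = η·P_in = 0.688 × 1085 = 746 W
n_s = 120×50/4 = 1500 rpm; n = 1500×(1−0.0458) = 1431 rpm
ω = 2π×1431/60 = 149.9 rad/s
τ = P_out/ω = 746/149.9 = 4.977 N·m
In lb·ft: 4.977/1.356 = 3.67 lb·ft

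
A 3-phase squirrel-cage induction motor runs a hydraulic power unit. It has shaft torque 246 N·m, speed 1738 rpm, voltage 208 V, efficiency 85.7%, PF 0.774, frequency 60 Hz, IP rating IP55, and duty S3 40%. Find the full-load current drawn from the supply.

ω = 2π×1738/60 = 182 rad/s; P_out = τω = 246 × 182 = 44772 W
P_in = P_out / η = 44772 / 0.857 = 52243 W
I_L = P_in / (√3·V_L·cosφ) = 52243 / (1.732 × 208 × 0.774) = 187 A

187 A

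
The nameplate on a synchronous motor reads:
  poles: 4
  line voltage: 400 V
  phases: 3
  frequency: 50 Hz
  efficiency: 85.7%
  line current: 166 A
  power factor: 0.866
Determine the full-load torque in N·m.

P_in = √3·V·I·cosφ = 1.732 × 400 × 166 × 0.866 = 99594 W
P_out = η·P_in = 0.857 × 99594 = 85352 W
n = n_s = 120×50/4 = 1500 rpm (synchronous)
ω = 2π×1500/60 = 157.1 rad/s
τ = P_out/ω = 85352/157.1 = 543 N·m

543 N·m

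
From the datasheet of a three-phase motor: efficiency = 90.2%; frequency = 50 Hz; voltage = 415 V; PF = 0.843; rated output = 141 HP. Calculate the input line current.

192 A

P_out = 141 × 746 = 105186 W
P_in = P_out / η = 105186 / 0.902 = 116614 W
I_L = P_in / (√3·V_L·cosφ) = 116614 / (1.732 × 415 × 0.843) = 192 A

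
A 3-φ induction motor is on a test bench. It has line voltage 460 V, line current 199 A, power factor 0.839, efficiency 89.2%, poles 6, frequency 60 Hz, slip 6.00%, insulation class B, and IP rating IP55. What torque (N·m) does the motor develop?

P_in = √3·V·I·cosφ = 1.732 × 460 × 199 × 0.839 = 133021 W
P_out = η·P_in = 0.892 × 133021 = 118655 W
n_s = 120×60/6 = 1200 rpm; n = 1200×(1−0.06) = 1128 rpm
ω = 2π×1128/60 = 118.1 rad/s
τ = P_out/ω = 118655/118.1 = 1000 N·m

1000 N·m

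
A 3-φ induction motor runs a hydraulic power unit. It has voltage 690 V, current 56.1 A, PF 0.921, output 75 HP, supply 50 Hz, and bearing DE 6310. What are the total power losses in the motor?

5800 W

P_in = √3·V·I·cosφ = 1.732×690×56.1×0.921 = 61748 W
P_out = 75×746 = 55950 W
Losses = P_in − P_out = 61748 − 55950 = 5798 W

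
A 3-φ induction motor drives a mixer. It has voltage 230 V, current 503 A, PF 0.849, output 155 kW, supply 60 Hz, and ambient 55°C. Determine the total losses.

15.1 kW

P_in = √3·V·I·cosφ = 1.732×230×503×0.849 = 170118 W
P_out = 155000 W
Losses = P_in − P_out = 170118 − 155000 = 15118 W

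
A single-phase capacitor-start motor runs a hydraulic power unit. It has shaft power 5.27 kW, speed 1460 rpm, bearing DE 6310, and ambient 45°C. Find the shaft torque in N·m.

34.5 N·m

ω = 2π × 1460/60 = 152.9 rad/s
τ = P/ω = 5270/152.9 = 34.5 N·m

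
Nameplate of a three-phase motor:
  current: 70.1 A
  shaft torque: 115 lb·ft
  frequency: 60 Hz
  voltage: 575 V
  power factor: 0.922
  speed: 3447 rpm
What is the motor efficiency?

τ = 115 lb·ft × 1.356 = 155.9 N·m
ω = 2π × 3447/60 = 361 rad/s; P_out = τω = 155.9 × 361 = 56280 W
P_in = √3·V_L·I_L·cosφ = 1.732 × 575 × 70.1 × 0.922 = 64367 W
η = P_out / P_in = 56280 / 64367 = 0.874 = 87.4%

87.4 %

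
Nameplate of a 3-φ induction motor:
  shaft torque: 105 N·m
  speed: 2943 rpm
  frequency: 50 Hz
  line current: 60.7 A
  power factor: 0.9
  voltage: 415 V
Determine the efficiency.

82.4 %

ω = 2π × 2943/60 = 308.2 rad/s; P_out = τω = 105 × 308.2 = 32361 W
P_in = √3·V_L·I_L·cosφ = 1.732 × 415 × 60.7 × 0.9 = 39267 W
η = P_out / P_in = 32361 / 39267 = 0.824 = 82.4%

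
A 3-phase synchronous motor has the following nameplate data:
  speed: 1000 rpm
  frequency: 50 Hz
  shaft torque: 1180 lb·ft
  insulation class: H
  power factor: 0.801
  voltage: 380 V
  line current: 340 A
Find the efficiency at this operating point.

93.5 %

τ = 1180 lb·ft × 1.356 = 1600 N·m
ω = 2π × 1000/60 = 104.7 rad/s; P_out = τω = 1600 × 104.7 = 167520 W
P_in = √3·V_L·I_L·cosφ = 1.732 × 380 × 340 × 0.801 = 179243 W
η = P_out / P_in = 167520 / 179243 = 0.935 = 93.5%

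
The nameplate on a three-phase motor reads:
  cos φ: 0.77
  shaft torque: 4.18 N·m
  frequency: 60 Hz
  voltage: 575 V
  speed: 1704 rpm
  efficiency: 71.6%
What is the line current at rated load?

ω = 2π×1704/60 = 178.4 rad/s; P_out = τω = 4.18 × 178.4 = 746 W
P_in = P_out / η = 746 / 0.716 = 1042 W
I_L = P_in / (√3·V_L·cosφ) = 1042 / (1.732 × 575 × 0.77) = 1.36 A

1.36 A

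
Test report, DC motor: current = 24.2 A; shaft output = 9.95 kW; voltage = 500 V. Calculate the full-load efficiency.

P_out = 9.95 kW = 9950 W
P_in = V·I = 500 × 24.2 = 12100 W
η = P_out / P_in = 9950 / 12100 = 0.822 = 82.2%

82.2 %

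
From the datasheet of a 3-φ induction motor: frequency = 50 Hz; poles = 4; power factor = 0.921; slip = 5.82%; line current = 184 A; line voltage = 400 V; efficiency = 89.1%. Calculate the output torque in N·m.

P_in = √3·V·I·cosφ = 1.732 × 400 × 184 × 0.921 = 117405 W
P_out = η·P_in = 0.891 × 117405 = 104608 W
n_s = 120×50/4 = 1500 rpm; n = 1500×(1−0.0582) = 1413 rpm
ω = 2π×1413/60 = 148 rad/s
τ = P_out/ω = 104608/148 = 707 N·m

707 N·m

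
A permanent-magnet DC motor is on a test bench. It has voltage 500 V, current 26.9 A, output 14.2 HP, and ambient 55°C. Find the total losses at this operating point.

2860 W

P_in = V·I = 500×26.9 = 13450 W
P_out = 14.2×746 = 10593 W
Losses = P_in − P_out = 13450 − 10593 = 2857 W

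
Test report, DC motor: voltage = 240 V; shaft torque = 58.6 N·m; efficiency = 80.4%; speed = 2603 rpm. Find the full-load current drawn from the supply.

82.8 A

ω = 2π×2603/60 = 272.6 rad/s; P_out = τω = 58.6 × 272.6 = 15974 W
P_in = P_out / η = 15974 / 0.804 = 19868 W
I = P_in / V = 19868 / 240 = 82.8 A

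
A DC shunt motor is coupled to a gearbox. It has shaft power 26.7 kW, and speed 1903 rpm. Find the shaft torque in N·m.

ω = 2π × 1903/60 = 199.3 rad/s
τ = P/ω = 26700/199.3 = 134 N·m

134 N·m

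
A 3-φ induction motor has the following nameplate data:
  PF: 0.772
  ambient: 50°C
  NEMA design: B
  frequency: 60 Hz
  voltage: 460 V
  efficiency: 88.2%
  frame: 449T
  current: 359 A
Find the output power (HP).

P_in = √3·V·I·cosφ = 1.732 × 460 × 359 × 0.772 = 220809 W
P_out = η·P_in = 0.882 × 220809 = 194754 W
= 194754/746 = 261 HP

261 HP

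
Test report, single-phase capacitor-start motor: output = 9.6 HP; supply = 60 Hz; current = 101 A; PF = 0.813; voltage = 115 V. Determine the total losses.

2280 W

P_in = V·I·cosφ = 115×101×0.813 = 9443 W
P_out = 9.6×746 = 7162 W
Losses = P_in − P_out = 9443 − 7162 = 2281 W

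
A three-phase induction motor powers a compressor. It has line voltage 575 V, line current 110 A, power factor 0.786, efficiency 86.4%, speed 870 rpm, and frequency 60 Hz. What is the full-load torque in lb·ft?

602 lb·ft

P_in = √3·V·I·cosφ = 1.732 × 575 × 110 × 0.786 = 86106 W
P_out = η·P_in = 0.864 × 86106 = 74396 W
n = 870 rpm
ω = 2π×870/60 = 91.11 rad/s
τ = P_out/ω = 74396/91.11 = 816.6 N·m
In lb·ft: 816.6/1.356 = 602 lb·ft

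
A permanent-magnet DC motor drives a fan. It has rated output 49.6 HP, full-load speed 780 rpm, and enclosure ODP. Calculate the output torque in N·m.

453 N·m

P_out = 49.6 × 746 = 37002 W
ω = 2π × 780/60 = 81.68 rad/s
τ = P_out/ω = 37002/81.68 = 453 N·m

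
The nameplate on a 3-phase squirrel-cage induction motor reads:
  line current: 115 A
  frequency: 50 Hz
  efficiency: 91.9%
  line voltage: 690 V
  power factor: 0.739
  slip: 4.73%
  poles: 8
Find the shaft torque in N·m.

P_in = √3·V·I·cosφ = 1.732 × 690 × 115 × 0.739 = 101564 W
P_out = η·P_in = 0.919 × 101564 = 93337 W
n_s = 120×50/8 = 750 rpm; n = 750×(1−0.0473) = 715 rpm
ω = 2π×715/60 = 74.87 rad/s
τ = P_out/ω = 93337/74.87 = 1250 N·m

1250 N·m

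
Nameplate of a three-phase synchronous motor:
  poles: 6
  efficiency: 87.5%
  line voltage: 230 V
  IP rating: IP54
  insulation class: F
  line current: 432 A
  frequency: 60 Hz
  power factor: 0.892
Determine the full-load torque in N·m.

1070 N·m

P_in = √3·V·I·cosφ = 1.732 × 230 × 432 × 0.892 = 153506 W
P_out = η·P_in = 0.875 × 153506 = 134318 W
n = n_s = 120×60/6 = 1200 rpm (synchronous)
ω = 2π×1200/60 = 125.7 rad/s
τ = P_out/ω = 134318/125.7 = 1070 N·m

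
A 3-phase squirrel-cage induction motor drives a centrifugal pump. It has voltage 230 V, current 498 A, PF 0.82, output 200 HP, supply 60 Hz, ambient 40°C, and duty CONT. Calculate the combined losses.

P_in = √3·V·I·cosφ = 1.732×230×498×0.82 = 162674 W
P_out = 200×746 = 149200 W
Losses = P_in − P_out = 162674 − 149200 = 13474 W

13500 W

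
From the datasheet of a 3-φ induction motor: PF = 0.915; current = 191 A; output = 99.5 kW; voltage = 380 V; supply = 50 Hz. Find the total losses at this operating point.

15500 W

P_in = √3·V·I·cosφ = 1.732×380×191×0.915 = 115023 W
P_out = 99500 W
Losses = P_in − P_out = 115023 − 99500 = 15523 W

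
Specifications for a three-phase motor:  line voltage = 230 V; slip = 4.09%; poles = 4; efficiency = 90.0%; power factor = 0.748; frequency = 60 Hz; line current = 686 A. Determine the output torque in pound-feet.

751 lb·ft

P_in = √3·V·I·cosφ = 1.732 × 230 × 686 × 0.748 = 204410 W
P_out = η·P_in = 0.9 × 204410 = 183969 W
n_s = 120×60/4 = 1800 rpm; n = 1800×(1−0.0409) = 1726 rpm
ω = 2π×1726/60 = 180.7 rad/s
τ = P_out/ω = 183969/180.7 = 1018 N·m
In lb·ft: 1018/1.356 = 751 lb·ft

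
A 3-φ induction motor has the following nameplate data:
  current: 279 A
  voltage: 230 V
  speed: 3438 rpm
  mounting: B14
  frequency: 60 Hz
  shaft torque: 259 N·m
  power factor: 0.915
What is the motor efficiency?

ω = 2π × 3438/60 = 360 rad/s; P_out = τω = 259 × 360 = 93240 W
P_in = √3·V_L·I_L·cosφ = 1.732 × 230 × 279 × 0.915 = 101695 W
η = P_out / P_in = 93240 / 101695 = 0.917 = 91.7%

91.7 %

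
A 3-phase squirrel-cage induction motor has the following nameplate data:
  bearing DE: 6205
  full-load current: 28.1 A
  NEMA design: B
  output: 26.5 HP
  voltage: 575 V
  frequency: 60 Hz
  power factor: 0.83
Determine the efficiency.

85.1 %

P_out = 26.5 × 746 = 19769 W
P_in = √3·V_L·I_L·cosφ = 1.732 × 575 × 28.1 × 0.83 = 23227 W
η = P_out / P_in = 19769 / 23227 = 0.851 = 85.1%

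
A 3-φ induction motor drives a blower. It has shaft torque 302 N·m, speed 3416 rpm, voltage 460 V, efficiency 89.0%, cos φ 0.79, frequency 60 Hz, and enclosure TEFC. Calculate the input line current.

ω = 2π×3416/60 = 357.7 rad/s; P_out = τω = 302 × 357.7 = 108025 W
P_in = P_out / η = 108025 / 0.890 = 121376 W
I_L = P_in / (√3·V_L·cosφ) = 121376 / (1.732 × 460 × 0.79) = 193 A

193 A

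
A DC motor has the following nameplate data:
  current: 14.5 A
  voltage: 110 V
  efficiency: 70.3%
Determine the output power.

P_in = V·I = 110 × 14.5 = 1595 W
P_out = η·P_in = 0.703 × 1595 = 1121 W

1.12 kW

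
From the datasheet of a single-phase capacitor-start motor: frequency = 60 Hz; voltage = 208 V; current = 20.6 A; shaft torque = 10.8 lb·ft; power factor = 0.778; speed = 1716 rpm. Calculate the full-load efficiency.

78.9 %

τ = 10.8 lb·ft × 1.356 = 14.64 N·m
ω = 2π × 1716/60 = 179.7 rad/s; P_out = τω = 14.64 × 179.7 = 2631 W
P_in = V·I·cosφ = 208 × 20.6 × 0.778 = 3334 W
η = P_out / P_in = 2631 / 3334 = 0.789 = 78.9%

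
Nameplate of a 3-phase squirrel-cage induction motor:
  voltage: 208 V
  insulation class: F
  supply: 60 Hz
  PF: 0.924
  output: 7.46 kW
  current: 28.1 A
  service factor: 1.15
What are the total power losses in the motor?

P_in = √3·V·I·cosφ = 1.732×208×28.1×0.924 = 9354 W
P_out = 7460 W
Losses = P_in − P_out = 9354 − 7460 = 1894 W

1890 W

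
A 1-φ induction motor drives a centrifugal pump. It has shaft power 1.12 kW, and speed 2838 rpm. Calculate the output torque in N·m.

3.77 N·m

ω = 2π × 2838/60 = 297.2 rad/s
τ = P/ω = 1120/297.2 = 3.77 N·m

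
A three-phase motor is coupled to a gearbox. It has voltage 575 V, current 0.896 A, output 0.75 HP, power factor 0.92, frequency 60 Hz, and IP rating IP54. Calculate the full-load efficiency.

68.2 %

P_out = 0.75 × 746 = 560 W
P_in = √3·V_L·I_L·cosφ = 1.732 × 575 × 0.896 × 0.92 = 821 W
η = P_out / P_in = 560 / 821 = 0.682 = 68.2%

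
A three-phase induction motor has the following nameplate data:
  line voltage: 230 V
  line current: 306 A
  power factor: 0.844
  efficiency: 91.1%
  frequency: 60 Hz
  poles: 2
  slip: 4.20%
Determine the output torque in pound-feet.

191 lb·ft

P_in = √3·V·I·cosφ = 1.732 × 230 × 306 × 0.844 = 102882 W
P_out = η·P_in = 0.911 × 102882 = 93726 W
n_s = 120×60/2 = 3600 rpm; n = 3600×(1−0.042) = 3449 rpm
ω = 2π×3449/60 = 361.2 rad/s
τ = P_out/ω = 93726/361.2 = 259.5 N·m
In lb·ft: 259.5/1.356 = 191 lb·ft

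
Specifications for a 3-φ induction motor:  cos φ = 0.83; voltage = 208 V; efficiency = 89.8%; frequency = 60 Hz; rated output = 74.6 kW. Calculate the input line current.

P_out = 74.6 kW = 74600 W
P_in = P_out / η = 74600 / 0.898 = 83073 W
I_L = P_in / (√3·V_L·cosφ) = 83073 / (1.732 × 208 × 0.83) = 278 A

278 A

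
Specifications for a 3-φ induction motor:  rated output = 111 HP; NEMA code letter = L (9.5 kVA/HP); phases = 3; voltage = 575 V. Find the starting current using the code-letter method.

S_LR = 9.5 × 111 = 1054.5 kVA
I_LR = S_LR/(√3·V_L) = 1054500/(1.732×575) = 1060 A

1060 A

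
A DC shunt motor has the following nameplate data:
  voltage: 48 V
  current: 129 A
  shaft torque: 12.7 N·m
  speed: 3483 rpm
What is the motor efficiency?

74.8 %

ω = 2π × 3483/60 = 364.7 rad/s; P_out = τω = 12.7 × 364.7 = 4632 W
P_in = V·I = 48 × 129 = 6192 W
η = P_out / P_in = 4632 / 6192 = 0.748 = 74.8%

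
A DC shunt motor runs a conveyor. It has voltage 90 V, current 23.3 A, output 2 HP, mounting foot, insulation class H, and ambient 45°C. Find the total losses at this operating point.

605 W

P_in = V·I = 90×23.3 = 2097 W
P_out = 2×746 = 1492 W
Losses = P_in − P_out = 2097 − 1492 = 605 W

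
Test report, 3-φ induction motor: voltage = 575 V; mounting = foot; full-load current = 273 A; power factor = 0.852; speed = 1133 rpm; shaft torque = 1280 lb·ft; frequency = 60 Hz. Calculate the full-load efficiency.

88.9 %

τ = 1280 lb·ft × 1.356 = 1736 N·m
ω = 2π × 1133/60 = 118.6 rad/s; P_out = τω = 1736 × 118.6 = 205890 W
P_in = √3·V_L·I_L·cosφ = 1.732 × 575 × 273 × 0.852 = 231642 W
η = P_out / P_in = 205890 / 231642 = 0.889 = 88.9%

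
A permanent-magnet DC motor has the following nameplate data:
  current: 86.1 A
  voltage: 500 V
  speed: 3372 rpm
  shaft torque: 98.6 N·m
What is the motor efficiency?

ω = 2π × 3372/60 = 353.1 rad/s; P_out = τω = 98.6 × 353.1 = 34816 W
P_in = V·I = 500 × 86.1 = 43050 W
η = P_out / P_in = 34816 / 43050 = 0.809 = 80.9%

80.9 %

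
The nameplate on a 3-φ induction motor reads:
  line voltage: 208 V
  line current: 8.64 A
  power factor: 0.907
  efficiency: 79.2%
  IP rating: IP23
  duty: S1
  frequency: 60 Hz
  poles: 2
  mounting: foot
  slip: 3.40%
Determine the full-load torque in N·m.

6.14 N·m

P_in = √3·V·I·cosφ = 1.732 × 208 × 8.64 × 0.907 = 2823 W
P_out = η·P_in = 0.792 × 2823 = 2236 W
n_s = 120×60/2 = 3600 rpm; n = 3600×(1−0.034) = 3478 rpm
ω = 2π×3478/60 = 364.2 rad/s
τ = P_out/ω = 2236/364.2 = 6.14 N·m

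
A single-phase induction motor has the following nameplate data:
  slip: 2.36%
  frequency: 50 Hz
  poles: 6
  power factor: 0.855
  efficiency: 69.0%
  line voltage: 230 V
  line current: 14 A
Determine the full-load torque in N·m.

P_in = V·I·cosφ = 230 × 14 × 0.855 = 2753 W
P_out = η·P_in = 0.69 × 2753 = 1900 W
n_s = 120×50/6 = 1000 rpm; n = 1000×(1−0.0236) = 976 rpm
ω = 2π×976/60 = 102.2 rad/s
τ = P_out/ω = 1900/102.2 = 18.6 N·m

18.6 N·m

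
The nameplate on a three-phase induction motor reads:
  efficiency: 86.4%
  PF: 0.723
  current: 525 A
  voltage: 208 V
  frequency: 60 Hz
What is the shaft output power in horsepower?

158 HP

P_in = √3·V·I·cosφ = 1.732 × 208 × 525 × 0.723 = 136744 W
P_out = η·P_in = 0.864 × 136744 = 118147 W
= 118147/746 = 158 HP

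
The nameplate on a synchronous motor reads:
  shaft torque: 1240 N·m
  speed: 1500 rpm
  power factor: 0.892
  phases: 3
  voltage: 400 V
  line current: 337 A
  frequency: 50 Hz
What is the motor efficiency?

ω = 2π × 1500/60 = 157.1 rad/s; P_out = τω = 1240 × 157.1 = 194804 W
P_in = √3·V_L·I_L·cosφ = 1.732 × 400 × 337 × 0.892 = 208258 W
η = P_out / P_in = 194804 / 208258 = 0.935 = 93.5%

93.5 %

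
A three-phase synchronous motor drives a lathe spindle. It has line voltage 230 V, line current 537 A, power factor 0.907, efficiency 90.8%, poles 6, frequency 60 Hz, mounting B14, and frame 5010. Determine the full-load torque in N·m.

1400 N·m

P_in = √3·V·I·cosφ = 1.732 × 230 × 537 × 0.907 = 194025 W
P_out = η·P_in = 0.908 × 194025 = 176175 W
n = n_s = 120×60/6 = 1200 rpm (synchronous)
ω = 2π×1200/60 = 125.7 rad/s
τ = P_out/ω = 176175/125.7 = 1400 N·m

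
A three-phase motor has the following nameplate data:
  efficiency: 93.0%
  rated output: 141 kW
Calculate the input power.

152 kW

P_out = 141000 W
P_in = P_out/η = 141000/0.93 = 151613 W = 152 kW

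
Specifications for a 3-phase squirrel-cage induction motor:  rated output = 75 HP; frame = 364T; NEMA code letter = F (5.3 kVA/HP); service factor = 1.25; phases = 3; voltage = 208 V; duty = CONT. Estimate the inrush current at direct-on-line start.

1100 A

S_LR = 5.3 × 75 = 397.5 kVA
I_LR = S_LR/(√3·V_L) = 397500/(1.732×208) = 1100 A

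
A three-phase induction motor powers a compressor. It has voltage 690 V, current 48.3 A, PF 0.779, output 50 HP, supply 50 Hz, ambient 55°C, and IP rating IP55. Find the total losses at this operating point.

7.67 kW

P_in = √3·V·I·cosφ = 1.732×690×48.3×0.779 = 44966 W
P_out = 50×746 = 37300 W
Losses = P_in − P_out = 44966 − 37300 = 7666 W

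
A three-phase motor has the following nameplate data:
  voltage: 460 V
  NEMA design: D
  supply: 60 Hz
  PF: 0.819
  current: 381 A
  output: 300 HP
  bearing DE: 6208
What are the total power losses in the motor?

P_in = √3·V·I·cosφ = 1.732×460×381×0.819 = 248608 W
P_out = 300×746 = 223800 W
Losses = P_in − P_out = 248608 − 223800 = 24808 W

24800 W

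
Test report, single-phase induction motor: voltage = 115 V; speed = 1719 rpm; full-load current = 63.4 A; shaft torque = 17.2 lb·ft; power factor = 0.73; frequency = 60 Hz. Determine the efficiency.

τ = 17.2 lb·ft × 1.356 = 23.32 N·m
ω = 2π × 1719/60 = 180 rad/s; P_out = τω = 23.32 × 180 = 4198 W
P_in = V·I·cosφ = 115 × 63.4 × 0.73 = 5322 W
η = P_out / P_in = 4198 / 5322 = 0.789 = 78.9%

78.9 %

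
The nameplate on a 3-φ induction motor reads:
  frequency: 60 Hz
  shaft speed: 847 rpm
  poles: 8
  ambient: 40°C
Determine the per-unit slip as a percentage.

n_s = 120f/p = 120×60/8 = 900 rpm
s = (n_s − n)/n_s = (900 − 847)/900 = 0.0589

5.9 %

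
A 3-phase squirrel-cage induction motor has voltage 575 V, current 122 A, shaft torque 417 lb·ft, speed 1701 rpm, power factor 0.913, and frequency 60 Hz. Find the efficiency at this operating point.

90.8 %

τ = 417 lb·ft × 1.356 = 565.5 N·m
ω = 2π × 1701/60 = 178.1 rad/s; P_out = τω = 565.5 × 178.1 = 100716 W
P_in = √3·V_L·I_L·cosφ = 1.732 × 575 × 122 × 0.913 = 110929 W
η = P_out / P_in = 100716 / 110929 = 0.908 = 90.8%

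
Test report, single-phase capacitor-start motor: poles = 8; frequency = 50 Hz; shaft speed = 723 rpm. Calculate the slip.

3.6 %

n_s = 120f/p = 120×50/8 = 750 rpm
s = (n_s − n)/n_s = (750 − 723)/750 = 0.0360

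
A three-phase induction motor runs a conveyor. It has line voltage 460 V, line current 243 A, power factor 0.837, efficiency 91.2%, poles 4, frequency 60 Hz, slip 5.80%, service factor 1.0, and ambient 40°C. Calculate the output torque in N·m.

832 N·m

P_in = √3·V·I·cosφ = 1.732 × 460 × 243 × 0.837 = 162046 W
P_out = η·P_in = 0.912 × 162046 = 147786 W
n_s = 120×60/4 = 1800 rpm; n = 1800×(1−0.058) = 1696 rpm
ω = 2π×1696/60 = 177.6 rad/s
τ = P_out/ω = 147786/177.6 = 832 N·m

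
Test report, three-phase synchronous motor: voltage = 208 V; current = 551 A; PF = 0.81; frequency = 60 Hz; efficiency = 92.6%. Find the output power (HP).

P_in = √3·V·I·cosφ = 1.732 × 208 × 551 × 0.81 = 160786 W
P_out = η·P_in = 0.926 × 160786 = 148888 W
= 148888/746 = 200 HP

200 HP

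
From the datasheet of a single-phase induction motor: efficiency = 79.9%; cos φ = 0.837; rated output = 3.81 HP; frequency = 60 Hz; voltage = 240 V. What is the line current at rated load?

P_out = 3.81 × 746 = 2842 W
P_in = P_out / η = 2842 / 0.799 = 3557 W
I = P_in / (V·cosφ) = 3557 / (240 × 0.837) = 17.7 A

17.7 A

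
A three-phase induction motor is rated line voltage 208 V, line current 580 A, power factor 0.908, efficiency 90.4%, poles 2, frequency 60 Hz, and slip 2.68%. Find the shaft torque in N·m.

467 N·m

P_in = √3·V·I·cosφ = 1.732 × 208 × 580 × 0.908 = 189725 W
P_out = η·P_in = 0.904 × 189725 = 171511 W
n_s = 120×60/2 = 3600 rpm; n = 3600×(1−0.0268) = 3504 rpm
ω = 2π×3504/60 = 366.9 rad/s
τ = P_out/ω = 171511/366.9 = 467 N·m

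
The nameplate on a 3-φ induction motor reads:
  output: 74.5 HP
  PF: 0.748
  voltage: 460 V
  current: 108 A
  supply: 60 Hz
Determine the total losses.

P_in = √3·V·I·cosφ = 1.732×460×108×0.748 = 64362 W
P_out = 74.5×746 = 55577 W
Losses = P_in − P_out = 64362 − 55577 = 8785 W

8790 W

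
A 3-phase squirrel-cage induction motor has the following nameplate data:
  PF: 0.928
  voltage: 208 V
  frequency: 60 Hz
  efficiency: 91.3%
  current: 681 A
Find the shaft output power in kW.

P_in = √3·V·I·cosφ = 1.732 × 208 × 681 × 0.928 = 227670 W
P_out = η·P_in = 0.913 × 227670 = 207863 W

208 kW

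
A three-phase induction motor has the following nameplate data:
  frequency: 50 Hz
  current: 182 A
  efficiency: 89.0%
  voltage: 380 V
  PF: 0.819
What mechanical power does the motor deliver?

87.3 kW

P_in = √3·V·I·cosφ = 1.732 × 380 × 182 × 0.819 = 98104 W
P_out = η·P_in = 0.89 × 98104 = 87313 W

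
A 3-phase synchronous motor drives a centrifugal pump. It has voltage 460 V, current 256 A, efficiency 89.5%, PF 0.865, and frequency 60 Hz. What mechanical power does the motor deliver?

P_in = √3·V·I·cosφ = 1.732 × 460 × 256 × 0.865 = 176426 W
P_out = η·P_in = 0.895 × 176426 = 157901 W

158 kW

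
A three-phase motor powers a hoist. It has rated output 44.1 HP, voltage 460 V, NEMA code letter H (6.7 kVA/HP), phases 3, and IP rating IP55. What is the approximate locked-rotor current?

S_LR = 6.7 × 44.1 = 295.47 kVA
I_LR = S_LR/(√3·V_L) = 295470/(1.732×460) = 371 A

371 A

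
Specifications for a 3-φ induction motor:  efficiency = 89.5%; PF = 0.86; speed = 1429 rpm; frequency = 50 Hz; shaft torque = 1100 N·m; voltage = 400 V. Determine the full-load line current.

ω = 2π×1429/60 = 149.6 rad/s; P_out = τω = 1100 × 149.6 = 164560 W
P_in = P_out / η = 164560 / 0.895 = 183866 W
I_L = P_in / (√3·V_L·cosφ) = 183866 / (1.732 × 400 × 0.86) = 309 A

309 A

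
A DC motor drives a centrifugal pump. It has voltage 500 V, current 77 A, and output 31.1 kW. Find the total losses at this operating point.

P_in = V·I = 500×77 = 38500 W
P_out = 31100 W
Losses = P_in − P_out = 38500 − 31100 = 7400 W

7400 W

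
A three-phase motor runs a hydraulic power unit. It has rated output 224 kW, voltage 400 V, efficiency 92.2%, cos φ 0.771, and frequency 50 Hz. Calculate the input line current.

455 A

P_out = 224 kW = 224000 W
P_in = P_out / η = 224000 / 0.922 = 242950 W
I_L = P_in / (√3·V_L·cosφ) = 242950 / (1.732 × 400 × 0.771) = 455 A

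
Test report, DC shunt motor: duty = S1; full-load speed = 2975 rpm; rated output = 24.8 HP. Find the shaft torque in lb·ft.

43.8 lb·ft

P_out = 24.8 × 746 = 18501 W
ω = 2π × 2975/60 = 311.5 rad/s
τ = P_out/ω = 18501/311.5 = 59.39 N·m
In lb·ft: 59.39/1.356 = 43.8 lb·ft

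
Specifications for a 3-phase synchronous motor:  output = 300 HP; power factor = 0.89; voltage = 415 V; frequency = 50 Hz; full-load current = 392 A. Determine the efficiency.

89.2 %

P_out = 300 × 746 = 223800 W
P_in = √3·V_L·I_L·cosφ = 1.732 × 415 × 392 × 0.89 = 250768 W
η = P_out / P_in = 223800 / 250768 = 0.892 = 89.2%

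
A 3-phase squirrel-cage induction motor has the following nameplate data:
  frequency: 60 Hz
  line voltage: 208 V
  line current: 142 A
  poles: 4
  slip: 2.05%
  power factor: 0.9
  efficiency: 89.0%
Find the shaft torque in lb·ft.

P_in = √3·V·I·cosφ = 1.732 × 208 × 142 × 0.9 = 46041 W
P_out = η·P_in = 0.89 × 46041 = 40976 W
n_s = 120×60/4 = 1800 rpm; n = 1800×(1−0.0205) = 1763 rpm
ω = 2π×1763/60 = 184.6 rad/s
τ = P_out/ω = 40976/184.6 = 222 N·m
In lb·ft: 222/1.356 = 164 lb·ft

164 lb·ft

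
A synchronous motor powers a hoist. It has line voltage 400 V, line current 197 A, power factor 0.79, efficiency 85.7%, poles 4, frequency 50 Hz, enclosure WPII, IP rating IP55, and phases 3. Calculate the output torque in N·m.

P_in = √3·V·I·cosφ = 1.732 × 400 × 197 × 0.79 = 107820 W
P_out = η·P_in = 0.857 × 107820 = 92402 W
n = n_s = 120×50/4 = 1500 rpm (synchronous)
ω = 2π×1500/60 = 157.1 rad/s
τ = P_out/ω = 92402/157.1 = 588 N·m

588 N·m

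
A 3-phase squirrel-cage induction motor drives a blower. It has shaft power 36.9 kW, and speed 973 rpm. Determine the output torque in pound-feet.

267 lb·ft

ω = 2π × 973/60 = 101.9 rad/s
τ = P/ω = 36900/101.9 = 362.1 N·m
In lb·ft: 362.1/1.356 = 267 lb·ft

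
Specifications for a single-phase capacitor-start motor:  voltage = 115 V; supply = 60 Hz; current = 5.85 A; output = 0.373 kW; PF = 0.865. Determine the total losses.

209 W

P_in = V·I·cosφ = 115×5.85×0.865 = 582 W
P_out = 373 W
Losses = P_in − P_out = 582 − 373 = 209 W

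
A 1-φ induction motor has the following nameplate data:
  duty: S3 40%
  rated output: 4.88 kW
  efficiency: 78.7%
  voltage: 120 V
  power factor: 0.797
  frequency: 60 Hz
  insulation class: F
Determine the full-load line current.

P_out = 4.88 kW = 4880 W
P_in = P_out / η = 4880 / 0.787 = 6201 W
I = P_in / (V·cosφ) = 6201 / (120 × 0.797) = 64.8 A

64.8 A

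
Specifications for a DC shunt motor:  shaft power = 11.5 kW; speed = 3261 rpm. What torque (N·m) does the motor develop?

33.7 N·m

ω = 2π × 3261/60 = 341.5 rad/s
τ = P/ω = 11500/341.5 = 33.7 N·m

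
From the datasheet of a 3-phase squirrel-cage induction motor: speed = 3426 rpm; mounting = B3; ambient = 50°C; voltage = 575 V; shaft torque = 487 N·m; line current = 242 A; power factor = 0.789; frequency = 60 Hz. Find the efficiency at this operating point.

ω = 2π × 3426/60 = 358.8 rad/s; P_out = τω = 487 × 358.8 = 174736 W
P_in = √3·V_L·I_L·cosφ = 1.732 × 575 × 242 × 0.789 = 190155 W
η = P_out / P_in = 174736 / 190155 = 0.919 = 91.9%

91.9 %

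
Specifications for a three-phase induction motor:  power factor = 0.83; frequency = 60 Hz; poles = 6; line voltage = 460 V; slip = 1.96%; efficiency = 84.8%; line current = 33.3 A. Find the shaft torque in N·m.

152 N·m

P_in = √3·V·I·cosφ = 1.732 × 460 × 33.3 × 0.83 = 22021 W
P_out = η·P_in = 0.848 × 22021 = 18674 W
n_s = 120×60/6 = 1200 rpm; n = 1200×(1−0.0196) = 1176 rpm
ω = 2π×1176/60 = 123.2 rad/s
τ = P_out/ω = 18674/123.2 = 152 N·m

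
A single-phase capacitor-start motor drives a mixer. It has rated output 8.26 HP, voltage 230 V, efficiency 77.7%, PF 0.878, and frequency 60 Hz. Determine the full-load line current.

39.3 A

P_out = 8.26 × 746 = 6162 W
P_in = P_out / η = 6162 / 0.777 = 7931 W
I = P_in / (V·cosφ) = 7931 / (230 × 0.878) = 39.3 A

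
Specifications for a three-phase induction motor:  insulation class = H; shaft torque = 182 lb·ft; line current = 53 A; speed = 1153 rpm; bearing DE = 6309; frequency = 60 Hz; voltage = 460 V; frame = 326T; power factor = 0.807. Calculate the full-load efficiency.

τ = 182 lb·ft × 1.356 = 246.8 N·m
ω = 2π × 1153/60 = 120.7 rad/s; P_out = τω = 246.8 × 120.7 = 29789 W
P_in = √3·V_L·I_L·cosφ = 1.732 × 460 × 53 × 0.807 = 34077 W
η = P_out / P_in = 29789 / 34077 = 0.874 = 87.4%

87.4 %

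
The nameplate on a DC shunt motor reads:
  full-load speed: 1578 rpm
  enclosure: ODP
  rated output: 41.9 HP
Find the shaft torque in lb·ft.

P_out = 41.9 × 746 = 31257 W
ω = 2π × 1578/60 = 165.2 rad/s
τ = P_out/ω = 31257/165.2 = 189.2 N·m
In lb·ft: 189.2/1.356 = 140 lb·ft

140 lb·ft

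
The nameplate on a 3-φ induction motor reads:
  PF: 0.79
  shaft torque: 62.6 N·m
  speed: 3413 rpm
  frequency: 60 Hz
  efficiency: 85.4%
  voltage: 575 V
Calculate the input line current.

ω = 2π×3413/60 = 357.4 rad/s; P_out = τω = 62.6 × 357.4 = 22373 W
P_in = P_out / η = 22373 / 0.854 = 26198 W
I_L = P_in / (√3·V_L·cosφ) = 26198 / (1.732 × 575 × 0.79) = 33.3 A

33.3 A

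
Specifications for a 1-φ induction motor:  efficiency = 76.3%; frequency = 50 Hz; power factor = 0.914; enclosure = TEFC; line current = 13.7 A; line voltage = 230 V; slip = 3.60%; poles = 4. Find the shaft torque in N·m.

P_in = V·I·cosφ = 230 × 13.7 × 0.914 = 2880 W
P_out = η·P_in = 0.763 × 2880 = 2197 W
n_s = 120×50/4 = 1500 rpm; n = 1500×(1−0.036) = 1446 rpm
ω = 2π×1446/60 = 151.4 rad/s
τ = P_out/ω = 2197/151.4 = 14.5 N·m

14.5 N·m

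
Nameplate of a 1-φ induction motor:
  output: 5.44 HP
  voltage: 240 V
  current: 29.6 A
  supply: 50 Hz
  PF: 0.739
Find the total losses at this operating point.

1.19 kW

P_in = V·I·cosφ = 240×29.6×0.739 = 5250 W
P_out = 5.44×746 = 4058 W
Losses = P_in − P_out = 5250 − 4058 = 1192 W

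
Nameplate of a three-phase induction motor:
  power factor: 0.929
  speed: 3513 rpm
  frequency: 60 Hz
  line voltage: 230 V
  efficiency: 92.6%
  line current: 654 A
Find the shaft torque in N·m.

P_in = √3·V·I·cosφ = 1.732 × 230 × 654 × 0.929 = 242030 W
P_out = η·P_in = 0.926 × 242030 = 224120 W
n = 3513 rpm
ω = 2π×3513/60 = 367.9 rad/s
τ = P_out/ω = 224120/367.9 = 609 N·m

609 N·m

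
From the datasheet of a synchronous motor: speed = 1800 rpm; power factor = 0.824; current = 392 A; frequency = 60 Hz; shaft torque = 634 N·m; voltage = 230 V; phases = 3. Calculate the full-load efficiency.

ω = 2π × 1800/60 = 188.5 rad/s; P_out = τω = 634 × 188.5 = 119509 W
P_in = √3·V_L·I_L·cosφ = 1.732 × 230 × 392 × 0.824 = 128673 W
η = P_out / P_in = 119509 / 128673 = 0.929 = 92.9%

92.9 %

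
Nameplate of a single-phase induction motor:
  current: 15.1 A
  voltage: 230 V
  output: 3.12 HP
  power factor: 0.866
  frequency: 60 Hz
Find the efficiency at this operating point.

77.4 %

P_out = 3.12 × 746 = 2328 W
P_in = V·I·cosφ = 230 × 15.1 × 0.866 = 3008 W
η = P_out / P_in = 2328 / 3008 = 0.774 = 77.4%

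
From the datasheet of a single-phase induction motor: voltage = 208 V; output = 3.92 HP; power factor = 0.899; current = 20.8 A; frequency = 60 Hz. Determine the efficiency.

75.2 %

P_out = 3.92 × 746 = 2924 W
P_in = V·I·cosφ = 208 × 20.8 × 0.899 = 3889 W
η = P_out / P_in = 2924 / 3889 = 0.752 = 75.2%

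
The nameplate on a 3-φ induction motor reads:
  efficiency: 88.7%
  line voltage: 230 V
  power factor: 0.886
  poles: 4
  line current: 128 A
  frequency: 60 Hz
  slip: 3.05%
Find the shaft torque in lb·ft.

162 lb·ft

P_in = √3·V·I·cosφ = 1.732 × 230 × 128 × 0.886 = 45177 W
P_out = η·P_in = 0.887 × 45177 = 40072 W
n_s = 120×60/4 = 1800 rpm; n = 1800×(1−0.0305) = 1745 rpm
ω = 2π×1745/60 = 182.7 rad/s
τ = P_out/ω = 40072/182.7 = 219.3 N·m
In lb·ft: 219.3/1.356 = 162 lb·ft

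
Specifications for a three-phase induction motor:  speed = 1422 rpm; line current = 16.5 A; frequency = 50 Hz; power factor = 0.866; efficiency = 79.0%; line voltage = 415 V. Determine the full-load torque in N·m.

P_in = √3·V·I·cosφ = 1.732 × 415 × 16.5 × 0.866 = 10271 W
P_out = η·P_in = 0.79 × 10271 = 8114 W
n = 1422 rpm
ω = 2π×1422/60 = 148.9 rad/s
τ = P_out/ω = 8114/148.9 = 54.5 N·m

54.5 N·m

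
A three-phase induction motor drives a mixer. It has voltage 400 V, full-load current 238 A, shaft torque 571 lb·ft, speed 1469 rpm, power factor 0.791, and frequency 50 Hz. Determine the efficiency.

τ = 571 lb·ft × 1.356 = 774.3 N·m
ω = 2π × 1469/60 = 153.8 rad/s; P_out = τω = 774.3 × 153.8 = 119087 W
P_in = √3·V_L·I_L·cosφ = 1.732 × 400 × 238 × 0.791 = 130425 W
η = P_out / P_in = 119087 / 130425 = 0.913 = 91.3%

91.3 %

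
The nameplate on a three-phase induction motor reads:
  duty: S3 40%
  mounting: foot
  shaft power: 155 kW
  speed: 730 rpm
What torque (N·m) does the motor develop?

2030 N·m

ω = 2π × 730/60 = 76.45 rad/s
τ = P/ω = 155000/76.45 = 2030 N·m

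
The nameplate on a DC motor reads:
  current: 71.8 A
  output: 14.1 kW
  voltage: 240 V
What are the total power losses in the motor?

3130 W

P_in = V·I = 240×71.8 = 17232 W
P_out = 14100 W
Losses = P_in − P_out = 17232 − 14100 = 3132 W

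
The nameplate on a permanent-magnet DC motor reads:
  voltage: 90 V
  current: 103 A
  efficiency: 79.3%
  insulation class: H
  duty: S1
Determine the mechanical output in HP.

9.85 HP

P_in = V·I = 90 × 103 = 9270 W
P_out = η·P_in = 0.793 × 9270 = 7351 W
= 7351/746 = 9.85 HP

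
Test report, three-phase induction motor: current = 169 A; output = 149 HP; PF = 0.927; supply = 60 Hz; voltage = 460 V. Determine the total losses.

13700 W

P_in = √3·V·I·cosφ = 1.732×460×169×0.927 = 124817 W
P_out = 149×746 = 111154 W
Losses = P_in − P_out = 124817 − 111154 = 13663 W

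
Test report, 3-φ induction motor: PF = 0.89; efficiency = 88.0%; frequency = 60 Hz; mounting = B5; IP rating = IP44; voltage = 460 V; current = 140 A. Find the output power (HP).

P_in = √3·V·I·cosφ = 1.732 × 460 × 140 × 0.89 = 99271 W
P_out = η·P_in = 0.88 × 99271 = 87358 W
= 87358/746 = 117 HP

117 HP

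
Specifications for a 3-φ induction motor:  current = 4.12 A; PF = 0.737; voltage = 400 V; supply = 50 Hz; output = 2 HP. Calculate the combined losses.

612 W

P_in = √3·V·I·cosφ = 1.732×400×4.12×0.737 = 2104 W
P_out = 2×746 = 1492 W
Losses = P_in − P_out = 2104 − 1492 = 612 W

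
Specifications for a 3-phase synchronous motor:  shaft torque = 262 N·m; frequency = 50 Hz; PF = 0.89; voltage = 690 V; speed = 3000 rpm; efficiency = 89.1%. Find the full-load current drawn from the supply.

ω = 2π×3000/60 = 314.2 rad/s; P_out = τω = 262 × 314.2 = 82320 W
P_in = P_out / η = 82320 / 0.891 = 92391 W
I_L = P_in / (√3·V_L·cosφ) = 92391 / (1.732 × 690 × 0.89) = 86.9 A

86.9 A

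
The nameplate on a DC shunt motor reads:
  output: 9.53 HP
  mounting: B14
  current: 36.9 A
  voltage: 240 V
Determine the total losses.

P_in = V·I = 240×36.9 = 8856 W
P_out = 9.53×746 = 7109 W
Losses = P_in − P_out = 8856 − 7109 = 1747 W

1750 W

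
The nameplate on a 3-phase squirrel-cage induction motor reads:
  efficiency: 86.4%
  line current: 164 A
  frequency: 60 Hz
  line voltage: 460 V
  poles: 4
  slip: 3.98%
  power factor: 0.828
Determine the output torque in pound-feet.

381 lb·ft

P_in = √3·V·I·cosφ = 1.732 × 460 × 164 × 0.828 = 108188 W
P_out = η·P_in = 0.864 × 108188 = 93474 W
n_s = 120×60/4 = 1800 rpm; n = 1800×(1−0.0398) = 1728 rpm
ω = 2π×1728/60 = 181 rad/s
τ = P_out/ω = 93474/181 = 516.4 N·m
In lb·ft: 516.4/1.356 = 381 lb·ft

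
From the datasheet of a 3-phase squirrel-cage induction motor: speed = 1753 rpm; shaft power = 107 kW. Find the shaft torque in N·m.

583 N·m

ω = 2π × 1753/60 = 183.6 rad/s
τ = P/ω = 107000/183.6 = 583 N·m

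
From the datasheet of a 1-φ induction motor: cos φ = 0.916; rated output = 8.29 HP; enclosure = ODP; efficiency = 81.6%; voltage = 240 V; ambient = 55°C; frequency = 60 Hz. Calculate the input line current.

34.5 A

P_out = 8.29 × 746 = 6184 W
P_in = P_out / η = 6184 / 0.816 = 7578 W
I = P_in / (V·cosφ) = 7578 / (240 × 0.916) = 34.5 A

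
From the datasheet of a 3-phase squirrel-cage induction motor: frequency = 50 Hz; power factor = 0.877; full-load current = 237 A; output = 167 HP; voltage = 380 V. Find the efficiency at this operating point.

91.1 %

P_out = 167 × 746 = 124582 W
P_in = √3·V_L·I_L·cosφ = 1.732 × 380 × 237 × 0.877 = 136798 W
η = P_out / P_in = 124582 / 136798 = 0.911 = 91.1%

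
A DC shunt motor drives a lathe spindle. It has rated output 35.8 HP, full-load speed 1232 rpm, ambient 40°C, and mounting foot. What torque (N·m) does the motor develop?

P_out = 35.8 × 746 = 26707 W
ω = 2π × 1232/60 = 129 rad/s
τ = P_out/ω = 26707/129 = 207 N·m

207 N·m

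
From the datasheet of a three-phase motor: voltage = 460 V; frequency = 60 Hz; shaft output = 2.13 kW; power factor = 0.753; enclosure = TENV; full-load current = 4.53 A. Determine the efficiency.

78.4 %

P_out = 2.13 kW = 2130 W
P_in = √3·V_L·I_L·cosφ = 1.732 × 460 × 4.53 × 0.753 = 2718 W
η = P_out / P_in = 2130 / 2718 = 0.784 = 78.4%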